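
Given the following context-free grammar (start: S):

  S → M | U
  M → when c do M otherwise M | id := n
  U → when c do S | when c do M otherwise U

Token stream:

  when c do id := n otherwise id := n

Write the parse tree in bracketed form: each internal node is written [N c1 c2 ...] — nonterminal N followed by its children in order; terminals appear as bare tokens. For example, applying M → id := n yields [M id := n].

[S [M when c do [M id := n] otherwise [M id := n]]]

S
M
when c do M otherwise M
when c do id := n otherwise M
when c do id := n otherwise id := n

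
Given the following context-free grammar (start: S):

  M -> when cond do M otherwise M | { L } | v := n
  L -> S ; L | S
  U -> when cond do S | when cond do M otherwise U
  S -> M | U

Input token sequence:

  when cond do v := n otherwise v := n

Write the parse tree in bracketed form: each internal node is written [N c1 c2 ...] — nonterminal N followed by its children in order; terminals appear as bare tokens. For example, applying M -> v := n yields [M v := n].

S
M
when cond do M otherwise M
when cond do v := n otherwise M
when cond do v := n otherwise v := n

[S [M when cond do [M v := n] otherwise [M v := n]]]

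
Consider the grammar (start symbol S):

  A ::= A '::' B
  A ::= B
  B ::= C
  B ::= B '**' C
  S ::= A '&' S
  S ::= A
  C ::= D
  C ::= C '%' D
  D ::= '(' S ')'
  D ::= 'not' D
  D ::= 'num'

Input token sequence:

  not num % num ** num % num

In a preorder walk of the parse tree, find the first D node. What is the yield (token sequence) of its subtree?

[S [A [B [B [C [C [D not [D num]]] % [D num]]] ** [C [C [D num]] % [D num]]]]]

not num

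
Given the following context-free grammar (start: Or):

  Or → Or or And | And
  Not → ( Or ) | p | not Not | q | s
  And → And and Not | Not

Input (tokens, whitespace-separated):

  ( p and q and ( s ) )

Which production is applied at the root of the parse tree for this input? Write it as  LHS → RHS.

[Or [And [Not ( [Or [And [And [And [Not p]] and [Not q]] and [Not ( [Or [And [Not s]]] )]]] )]]]

Or → And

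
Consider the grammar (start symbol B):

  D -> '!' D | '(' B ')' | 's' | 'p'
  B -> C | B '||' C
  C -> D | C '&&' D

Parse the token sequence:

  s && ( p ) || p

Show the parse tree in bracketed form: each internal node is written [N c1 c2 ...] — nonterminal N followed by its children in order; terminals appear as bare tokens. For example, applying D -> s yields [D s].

B
B || C
C || C
C && D || C
D && D || C
s && D || C
s && ( B ) || C
s && ( C ) || C
s && ( D ) || C
s && ( p ) || C
s && ( p ) || D
s && ( p ) || p

[B [B [C [C [D s]] && [D ( [B [C [D p]]] )]]] || [C [D p]]]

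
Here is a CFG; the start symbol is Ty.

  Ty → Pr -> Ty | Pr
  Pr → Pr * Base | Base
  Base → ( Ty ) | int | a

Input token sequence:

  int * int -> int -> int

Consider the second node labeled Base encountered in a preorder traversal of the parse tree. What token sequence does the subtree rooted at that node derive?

[Ty [Pr [Pr [Base int]] * [Base int]] -> [Ty [Pr [Base int]] -> [Ty [Pr [Base int]]]]]

int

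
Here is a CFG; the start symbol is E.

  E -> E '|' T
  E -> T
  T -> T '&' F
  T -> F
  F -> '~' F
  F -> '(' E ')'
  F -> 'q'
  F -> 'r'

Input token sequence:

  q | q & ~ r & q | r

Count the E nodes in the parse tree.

[E [E [E [T [F q]]] | [T [T [T [F q]] & [F ~ [F r]]] & [F q]]] | [T [F r]]]

3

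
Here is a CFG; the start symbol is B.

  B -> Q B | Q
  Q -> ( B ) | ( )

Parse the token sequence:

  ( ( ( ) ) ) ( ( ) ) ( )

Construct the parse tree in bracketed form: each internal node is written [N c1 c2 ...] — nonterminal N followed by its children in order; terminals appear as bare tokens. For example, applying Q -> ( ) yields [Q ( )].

[B [Q ( [B [Q ( [B [Q ( )]] )]] )] [B [Q ( [B [Q ( )]] )] [B [Q ( )]]]]

B
Q B
( B ) B
( Q ) B
( ( B ) ) B
( ( Q ) ) B
( ( ( ) ) ) B
( ( ( ) ) ) Q B
( ( ( ) ) ) ( B ) B
( ( ( ) ) ) ( Q ) B
( ( ( ) ) ) ( ( ) ) B
( ( ( ) ) ) ( ( ) ) Q
( ( ( ) ) ) ( ( ) ) ( )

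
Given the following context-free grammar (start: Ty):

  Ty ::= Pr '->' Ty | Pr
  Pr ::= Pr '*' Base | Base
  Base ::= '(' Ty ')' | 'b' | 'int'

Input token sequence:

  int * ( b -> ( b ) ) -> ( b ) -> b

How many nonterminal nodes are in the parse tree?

[Ty [Pr [Pr [Base int]] * [Base ( [Ty [Pr [Base b]] -> [Ty [Pr [Base ( [Ty [Pr [Base b]]] )]]]] )]] -> [Ty [Pr [Base ( [Ty [Pr [Base b]]] )]] -> [Ty [Pr [Base b]]]]]

23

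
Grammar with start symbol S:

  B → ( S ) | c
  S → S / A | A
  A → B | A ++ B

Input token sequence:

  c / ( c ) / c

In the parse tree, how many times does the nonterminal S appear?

[S [S [S [A [B c]]] / [A [B ( [S [A [B c]]] )]]] / [A [B c]]]

4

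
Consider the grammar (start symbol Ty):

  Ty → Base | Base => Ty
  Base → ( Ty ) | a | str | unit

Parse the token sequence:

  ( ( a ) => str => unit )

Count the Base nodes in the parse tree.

5

[Ty [Base ( [Ty [Base ( [Ty [Base a]] )] => [Ty [Base str] => [Ty [Base unit]]]] )]]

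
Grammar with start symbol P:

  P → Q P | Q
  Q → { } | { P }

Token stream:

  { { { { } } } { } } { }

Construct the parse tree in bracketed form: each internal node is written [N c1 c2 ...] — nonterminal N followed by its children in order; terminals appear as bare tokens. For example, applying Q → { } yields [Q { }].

[P [Q { [P [Q { [P [Q { [P [Q { }]] }]] }] [P [Q { }]]] }] [P [Q { }]]]

P
Q P
{ P } P
{ Q P } P
{ { P } P } P
{ { Q } P } P
{ { { P } } P } P
{ { { Q } } P } P
{ { { { } } } P } P
{ { { { } } } Q } P
{ { { { } } } { } } P
{ { { { } } } { } } Q
{ { { { } } } { } } { }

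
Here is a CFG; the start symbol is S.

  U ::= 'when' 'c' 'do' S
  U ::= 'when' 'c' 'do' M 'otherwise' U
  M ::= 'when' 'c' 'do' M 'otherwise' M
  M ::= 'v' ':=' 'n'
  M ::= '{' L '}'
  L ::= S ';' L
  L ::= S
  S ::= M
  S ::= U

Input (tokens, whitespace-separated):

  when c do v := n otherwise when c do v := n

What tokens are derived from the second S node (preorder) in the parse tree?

v := n

[S [U when c do [M v := n] otherwise [U when c do [S [M v := n]]]]]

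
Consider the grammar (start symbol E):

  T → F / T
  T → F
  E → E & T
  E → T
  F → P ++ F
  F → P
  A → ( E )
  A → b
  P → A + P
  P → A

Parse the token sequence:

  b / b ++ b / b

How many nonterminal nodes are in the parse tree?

16

[E [T [F [P [A b]]] / [T [F [P [A b]] ++ [F [P [A b]]]] / [T [F [P [A b]]]]]]]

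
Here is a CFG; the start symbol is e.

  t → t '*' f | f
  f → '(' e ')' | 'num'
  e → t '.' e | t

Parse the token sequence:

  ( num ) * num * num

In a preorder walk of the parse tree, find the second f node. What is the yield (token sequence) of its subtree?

[e [t [t [t [f ( [e [t [f num]]] )]] * [f num]] * [f num]]]

num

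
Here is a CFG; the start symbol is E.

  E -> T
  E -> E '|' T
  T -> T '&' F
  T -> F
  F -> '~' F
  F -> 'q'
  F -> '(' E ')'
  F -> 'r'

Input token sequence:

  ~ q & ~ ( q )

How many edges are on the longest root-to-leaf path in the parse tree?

7

[E [T [T [F ~ [F q]]] & [F ~ [F ( [E [T [F q]]] )]]]]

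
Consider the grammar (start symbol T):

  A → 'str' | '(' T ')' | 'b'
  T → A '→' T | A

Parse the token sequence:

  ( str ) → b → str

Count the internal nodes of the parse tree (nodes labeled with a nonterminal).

[T [A ( [T [A str]] )] → [T [A b] → [T [A str]]]]

8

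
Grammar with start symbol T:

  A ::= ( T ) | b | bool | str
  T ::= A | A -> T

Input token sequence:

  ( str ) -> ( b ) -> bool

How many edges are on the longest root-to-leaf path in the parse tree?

[T [A ( [T [A str]] )] -> [T [A ( [T [A b]] )] -> [T [A bool]]]]

5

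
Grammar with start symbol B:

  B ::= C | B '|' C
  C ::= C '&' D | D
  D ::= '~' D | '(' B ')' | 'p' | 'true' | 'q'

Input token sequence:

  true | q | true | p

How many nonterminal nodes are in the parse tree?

12

[B [B [B [B [C [D true]]] | [C [D q]]] | [C [D true]]] | [C [D p]]]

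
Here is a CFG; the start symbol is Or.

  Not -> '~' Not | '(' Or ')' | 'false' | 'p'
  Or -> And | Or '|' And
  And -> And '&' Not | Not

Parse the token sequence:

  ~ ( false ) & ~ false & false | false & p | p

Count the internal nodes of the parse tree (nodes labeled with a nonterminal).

[Or [Or [Or [And [And [And [Not ~ [Not ( [Or [And [Not false]]] )]]] & [Not ~ [Not false]]] & [Not false]]] | [And [And [Not false]] & [Not p]]] | [And [Not p]]]

20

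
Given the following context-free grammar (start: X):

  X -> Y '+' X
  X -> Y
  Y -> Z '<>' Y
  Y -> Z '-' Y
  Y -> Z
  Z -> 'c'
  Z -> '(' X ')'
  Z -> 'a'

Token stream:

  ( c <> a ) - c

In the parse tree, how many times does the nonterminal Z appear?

4

[X [Y [Z ( [X [Y [Z c] <> [Y [Z a]]]] )] - [Y [Z c]]]]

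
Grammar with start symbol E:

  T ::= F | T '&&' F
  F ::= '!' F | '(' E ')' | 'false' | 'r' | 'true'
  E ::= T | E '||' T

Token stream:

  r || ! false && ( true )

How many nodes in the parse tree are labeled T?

[E [E [T [F r]]] || [T [T [F ! [F false]]] && [F ( [E [T [F true]]] )]]]

4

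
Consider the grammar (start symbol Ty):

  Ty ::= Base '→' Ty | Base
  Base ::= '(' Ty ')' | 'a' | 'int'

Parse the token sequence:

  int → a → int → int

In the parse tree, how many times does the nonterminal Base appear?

4

[Ty [Base int] → [Ty [Base a] → [Ty [Base int] → [Ty [Base int]]]]]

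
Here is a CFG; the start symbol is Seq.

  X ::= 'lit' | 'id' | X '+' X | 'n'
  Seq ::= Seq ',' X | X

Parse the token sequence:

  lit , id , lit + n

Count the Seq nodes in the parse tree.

3

[Seq [Seq [Seq [X lit]] , [X id]] , [X [X lit] + [X n]]]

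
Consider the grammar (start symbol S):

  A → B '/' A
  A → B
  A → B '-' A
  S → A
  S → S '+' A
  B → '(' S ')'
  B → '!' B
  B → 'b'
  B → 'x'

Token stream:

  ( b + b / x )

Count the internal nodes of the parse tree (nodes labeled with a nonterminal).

11

[S [A [B ( [S [S [A [B b]]] + [A [B b] / [A [B x]]]] )]]]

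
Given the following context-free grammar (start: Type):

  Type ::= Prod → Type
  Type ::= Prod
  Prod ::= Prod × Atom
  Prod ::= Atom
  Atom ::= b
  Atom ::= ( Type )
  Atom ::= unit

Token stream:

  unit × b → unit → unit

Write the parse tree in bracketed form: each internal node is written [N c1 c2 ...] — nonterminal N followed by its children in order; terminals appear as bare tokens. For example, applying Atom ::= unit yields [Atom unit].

Type
Prod → Type
Prod × Atom → Type
Atom × Atom → Type
unit × Atom → Type
unit × b → Type
unit × b → Prod → Type
unit × b → Atom → Type
unit × b → unit → Type
unit × b → unit → Prod
unit × b → unit → Atom
unit × b → unit → unit

[Type [Prod [Prod [Atom unit]] × [Atom b]] → [Type [Prod [Atom unit]] → [Type [Prod [Atom unit]]]]]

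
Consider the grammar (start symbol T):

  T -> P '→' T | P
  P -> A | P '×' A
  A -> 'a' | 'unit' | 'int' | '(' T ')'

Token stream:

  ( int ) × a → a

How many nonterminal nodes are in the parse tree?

11

[T [P [P [A ( [T [P [A int]]] )]] × [A a]] → [T [P [A a]]]]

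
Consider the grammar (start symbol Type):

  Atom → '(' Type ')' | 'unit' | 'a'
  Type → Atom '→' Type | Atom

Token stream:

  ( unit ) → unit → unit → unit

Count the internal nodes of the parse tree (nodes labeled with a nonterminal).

[Type [Atom ( [Type [Atom unit]] )] → [Type [Atom unit] → [Type [Atom unit] → [Type [Atom unit]]]]]

10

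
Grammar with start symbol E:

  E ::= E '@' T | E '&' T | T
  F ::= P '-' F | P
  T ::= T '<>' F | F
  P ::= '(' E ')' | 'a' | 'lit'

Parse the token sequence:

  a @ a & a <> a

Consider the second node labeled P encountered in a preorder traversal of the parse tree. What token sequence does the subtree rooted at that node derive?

a

[E [E [E [T [F [P a]]]] @ [T [F [P a]]]] & [T [T [F [P a]]] <> [F [P a]]]]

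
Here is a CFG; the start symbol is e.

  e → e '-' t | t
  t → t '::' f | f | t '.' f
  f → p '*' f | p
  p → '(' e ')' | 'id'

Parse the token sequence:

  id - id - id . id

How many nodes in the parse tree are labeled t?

4

[e [e [e [t [f [p id]]]] - [t [f [p id]]]] - [t [t [f [p id]]] . [f [p id]]]]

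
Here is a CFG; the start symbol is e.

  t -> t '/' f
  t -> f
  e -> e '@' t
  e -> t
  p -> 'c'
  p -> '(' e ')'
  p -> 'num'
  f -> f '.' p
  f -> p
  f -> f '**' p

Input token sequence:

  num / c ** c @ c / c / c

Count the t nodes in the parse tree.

5

[e [e [t [t [f [p num]]] / [f [f [p c]] ** [p c]]]] @ [t [t [t [f [p c]]] / [f [p c]]] / [f [p c]]]]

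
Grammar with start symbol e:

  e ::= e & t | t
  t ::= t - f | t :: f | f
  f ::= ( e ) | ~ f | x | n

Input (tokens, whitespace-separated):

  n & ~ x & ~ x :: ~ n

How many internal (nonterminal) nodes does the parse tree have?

14

[e [e [e [t [f n]]] & [t [f ~ [f x]]]] & [t [t [f ~ [f x]]] :: [f ~ [f n]]]]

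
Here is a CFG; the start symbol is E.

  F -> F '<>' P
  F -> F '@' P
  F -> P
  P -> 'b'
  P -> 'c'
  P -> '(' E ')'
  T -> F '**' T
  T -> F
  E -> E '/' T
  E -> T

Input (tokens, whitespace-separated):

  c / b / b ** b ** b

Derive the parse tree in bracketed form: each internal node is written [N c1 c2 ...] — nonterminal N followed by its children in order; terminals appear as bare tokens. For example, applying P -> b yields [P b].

[E [E [E [T [F [P c]]]] / [T [F [P b]]]] / [T [F [P b]] ** [T [F [P b]] ** [T [F [P b]]]]]]

E
E / T
E / T / T
T / T / T
F / T / T
P / T / T
c / T / T
c / F / T
c / P / T
c / b / T
c / b / F ** T
c / b / P ** T
c / b / b ** T
c / b / b ** F ** T
c / b / b ** P ** T
c / b / b ** b ** T
c / b / b ** b ** F
c / b / b ** b ** P
c / b / b ** b ** b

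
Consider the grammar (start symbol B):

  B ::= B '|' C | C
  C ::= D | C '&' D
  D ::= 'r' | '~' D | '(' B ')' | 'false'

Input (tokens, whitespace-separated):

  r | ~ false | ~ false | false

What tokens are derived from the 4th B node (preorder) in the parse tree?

r

[B [B [B [B [C [D r]]] | [C [D ~ [D false]]]] | [C [D ~ [D false]]]] | [C [D false]]]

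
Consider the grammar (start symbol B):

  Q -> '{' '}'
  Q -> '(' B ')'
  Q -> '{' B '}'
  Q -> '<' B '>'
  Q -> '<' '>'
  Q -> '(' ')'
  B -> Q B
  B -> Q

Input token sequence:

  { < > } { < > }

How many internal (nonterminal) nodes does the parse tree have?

8

[B [Q { [B [Q < >]] }] [B [Q { [B [Q < >]] }]]]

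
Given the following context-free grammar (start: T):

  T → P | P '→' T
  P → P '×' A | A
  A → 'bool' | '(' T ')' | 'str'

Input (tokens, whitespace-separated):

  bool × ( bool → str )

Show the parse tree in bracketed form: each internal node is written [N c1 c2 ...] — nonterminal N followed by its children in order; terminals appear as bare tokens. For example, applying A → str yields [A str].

[T [P [P [A bool]] × [A ( [T [P [A bool]] → [T [P [A str]]]] )]]]

T
P
P × A
A × A
bool × A
bool × ( T )
bool × ( P → T )
bool × ( A → T )
bool × ( bool → T )
bool × ( bool → P )
bool × ( bool → A )
bool × ( bool → str )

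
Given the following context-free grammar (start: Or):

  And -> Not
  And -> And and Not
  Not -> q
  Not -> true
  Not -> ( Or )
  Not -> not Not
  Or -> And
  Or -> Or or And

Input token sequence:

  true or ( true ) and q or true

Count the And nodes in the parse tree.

[Or [Or [Or [And [Not true]]] or [And [And [Not ( [Or [And [Not true]]] )]] and [Not q]]] or [And [Not true]]]

5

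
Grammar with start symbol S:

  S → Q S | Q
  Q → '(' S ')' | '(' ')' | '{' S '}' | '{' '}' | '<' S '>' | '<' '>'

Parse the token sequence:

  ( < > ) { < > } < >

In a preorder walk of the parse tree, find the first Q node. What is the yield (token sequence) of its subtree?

[S [Q ( [S [Q < >]] )] [S [Q { [S [Q < >]] }] [S [Q < >]]]]

( < > )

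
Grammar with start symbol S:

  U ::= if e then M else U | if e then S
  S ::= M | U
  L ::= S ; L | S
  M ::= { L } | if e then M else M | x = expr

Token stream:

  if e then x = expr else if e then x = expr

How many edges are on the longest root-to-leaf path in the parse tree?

5

[S [U if e then [M x = expr] else [U if e then [S [M x = expr]]]]]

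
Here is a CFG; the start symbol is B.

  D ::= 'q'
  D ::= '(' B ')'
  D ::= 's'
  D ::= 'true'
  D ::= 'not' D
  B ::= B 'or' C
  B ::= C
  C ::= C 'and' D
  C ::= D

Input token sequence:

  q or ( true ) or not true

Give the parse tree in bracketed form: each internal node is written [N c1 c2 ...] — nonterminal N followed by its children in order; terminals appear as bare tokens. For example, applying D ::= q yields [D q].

[B [B [B [C [D q]]] or [C [D ( [B [C [D true]]] )]]] or [C [D not [D true]]]]

B
B or C
B or C or C
C or C or C
D or C or C
q or C or C
q or D or C
q or ( B ) or C
q or ( C ) or C
q or ( D ) or C
q or ( true ) or C
q or ( true ) or D
q or ( true ) or not D
q or ( true ) or not true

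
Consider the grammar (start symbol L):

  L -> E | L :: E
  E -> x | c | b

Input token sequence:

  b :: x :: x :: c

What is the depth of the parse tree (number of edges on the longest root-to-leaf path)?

[L [L [L [L [E b]] :: [E x]] :: [E x]] :: [E c]]

5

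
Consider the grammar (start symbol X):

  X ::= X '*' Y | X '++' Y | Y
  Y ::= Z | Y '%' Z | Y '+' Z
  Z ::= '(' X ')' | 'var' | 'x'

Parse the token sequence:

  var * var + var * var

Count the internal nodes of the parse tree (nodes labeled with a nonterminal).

[X [X [X [Y [Z var]]] * [Y [Y [Z var]] + [Z var]]] * [Y [Z var]]]

11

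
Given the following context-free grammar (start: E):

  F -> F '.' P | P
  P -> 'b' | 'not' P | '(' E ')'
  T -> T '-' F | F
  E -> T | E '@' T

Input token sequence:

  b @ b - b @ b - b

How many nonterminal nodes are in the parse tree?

[E [E [E [T [F [P b]]]] @ [T [T [F [P b]]] - [F [P b]]]] @ [T [T [F [P b]]] - [F [P b]]]]

18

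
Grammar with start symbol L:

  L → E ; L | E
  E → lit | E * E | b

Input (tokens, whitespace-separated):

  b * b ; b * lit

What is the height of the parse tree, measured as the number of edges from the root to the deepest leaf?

[L [E [E b] * [E b]] ; [L [E [E b] * [E lit]]]]

4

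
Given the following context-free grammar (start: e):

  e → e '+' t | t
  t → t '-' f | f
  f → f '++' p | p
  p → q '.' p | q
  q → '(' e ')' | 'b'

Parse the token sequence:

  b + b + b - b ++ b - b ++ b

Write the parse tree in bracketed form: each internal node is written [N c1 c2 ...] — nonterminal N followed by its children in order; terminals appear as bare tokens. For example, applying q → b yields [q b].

[e [e [e [t [f [p [q b]]]]] + [t [f [p [q b]]]]] + [t [t [t [f [p [q b]]]] - [f [f [p [q b]]] ++ [p [q b]]]] - [f [f [p [q b]]] ++ [p [q b]]]]]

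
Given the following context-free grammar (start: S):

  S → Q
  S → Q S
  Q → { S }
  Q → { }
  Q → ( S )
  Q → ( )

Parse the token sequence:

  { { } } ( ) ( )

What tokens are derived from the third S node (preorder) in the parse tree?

[S [Q { [S [Q { }]] }] [S [Q ( )] [S [Q ( )]]]]

( ) ( )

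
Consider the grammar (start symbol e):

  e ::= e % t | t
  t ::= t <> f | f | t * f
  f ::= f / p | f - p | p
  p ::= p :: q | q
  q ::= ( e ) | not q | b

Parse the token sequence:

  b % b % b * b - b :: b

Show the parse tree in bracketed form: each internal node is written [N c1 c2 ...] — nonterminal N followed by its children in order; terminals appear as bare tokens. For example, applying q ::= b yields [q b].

[e [e [e [t [f [p [q b]]]]] % [t [f [p [q b]]]]] % [t [t [f [p [q b]]]] * [f [f [p [q b]]] - [p [p [q b]] :: [q b]]]]]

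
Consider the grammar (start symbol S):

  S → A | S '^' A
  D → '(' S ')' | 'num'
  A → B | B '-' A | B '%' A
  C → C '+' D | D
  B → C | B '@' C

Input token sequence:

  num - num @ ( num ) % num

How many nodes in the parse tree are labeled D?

[S [A [B [C [D num]]] - [A [B [B [C [D num]]] @ [C [D ( [S [A [B [C [D num]]]]] )]]] % [A [B [C [D num]]]]]]]

5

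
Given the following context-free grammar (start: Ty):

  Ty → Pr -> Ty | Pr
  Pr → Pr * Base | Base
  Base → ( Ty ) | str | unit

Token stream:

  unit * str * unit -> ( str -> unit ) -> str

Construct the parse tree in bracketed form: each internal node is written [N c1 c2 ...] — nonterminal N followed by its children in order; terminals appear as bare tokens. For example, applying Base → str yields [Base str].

[Ty [Pr [Pr [Pr [Base unit]] * [Base str]] * [Base unit]] -> [Ty [Pr [Base ( [Ty [Pr [Base str]] -> [Ty [Pr [Base unit]]]] )]] -> [Ty [Pr [Base str]]]]]

Ty
Pr -> Ty
Pr * Base -> Ty
Pr * Base * Base -> Ty
Base * Base * Base -> Ty
unit * Base * Base -> Ty
unit * str * Base -> Ty
unit * str * unit -> Ty
unit * str * unit -> Pr -> Ty
unit * str * unit -> Base -> Ty
unit * str * unit -> ( Ty ) -> Ty
unit * str * unit -> ( Pr -> Ty ) -> Ty
unit * str * unit -> ( Base -> Ty ) -> Ty
unit * str * unit -> ( str -> Ty ) -> Ty
unit * str * unit -> ( str -> Pr ) -> Ty
unit * str * unit -> ( str -> Base ) -> Ty
unit * str * unit -> ( str -> unit ) -> Ty
unit * str * unit -> ( str -> unit ) -> Pr
unit * str * unit -> ( str -> unit ) -> Base
unit * str * unit -> ( str -> unit ) -> str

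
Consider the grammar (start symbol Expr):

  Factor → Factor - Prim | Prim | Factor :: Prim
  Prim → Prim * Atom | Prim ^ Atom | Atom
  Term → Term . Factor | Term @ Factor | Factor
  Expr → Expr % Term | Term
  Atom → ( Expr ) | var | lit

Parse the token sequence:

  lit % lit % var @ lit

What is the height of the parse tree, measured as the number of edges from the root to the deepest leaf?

[Expr [Expr [Expr [Term [Factor [Prim [Atom lit]]]]] % [Term [Factor [Prim [Atom lit]]]]] % [Term [Term [Factor [Prim [Atom var]]]] @ [Factor [Prim [Atom lit]]]]]

7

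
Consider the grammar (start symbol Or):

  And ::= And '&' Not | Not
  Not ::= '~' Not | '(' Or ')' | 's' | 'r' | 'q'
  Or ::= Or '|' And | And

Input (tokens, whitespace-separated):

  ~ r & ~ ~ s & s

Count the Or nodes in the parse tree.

[Or [And [And [And [Not ~ [Not r]]] & [Not ~ [Not ~ [Not s]]]] & [Not s]]]

1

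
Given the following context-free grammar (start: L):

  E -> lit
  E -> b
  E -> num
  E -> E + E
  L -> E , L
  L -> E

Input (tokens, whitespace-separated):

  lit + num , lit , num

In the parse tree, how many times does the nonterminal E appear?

[L [E [E lit] + [E num]] , [L [E lit] , [L [E num]]]]

5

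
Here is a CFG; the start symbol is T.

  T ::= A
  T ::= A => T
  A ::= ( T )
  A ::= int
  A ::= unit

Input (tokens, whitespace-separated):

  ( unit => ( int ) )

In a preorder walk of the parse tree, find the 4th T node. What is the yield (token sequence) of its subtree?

[T [A ( [T [A unit] => [T [A ( [T [A int]] )]]] )]]

int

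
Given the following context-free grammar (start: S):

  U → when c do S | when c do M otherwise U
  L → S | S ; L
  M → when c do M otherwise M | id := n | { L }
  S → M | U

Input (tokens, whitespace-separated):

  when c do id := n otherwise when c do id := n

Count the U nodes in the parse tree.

2

[S [U when c do [M id := n] otherwise [U when c do [S [M id := n]]]]]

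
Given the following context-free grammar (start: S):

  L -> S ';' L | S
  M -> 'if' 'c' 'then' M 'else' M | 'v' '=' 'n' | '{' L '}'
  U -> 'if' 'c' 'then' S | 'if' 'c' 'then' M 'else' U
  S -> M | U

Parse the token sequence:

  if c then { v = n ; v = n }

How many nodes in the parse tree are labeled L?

2

[S [U if c then [S [M { [L [S [M v = n]] ; [L [S [M v = n]]]] }]]]]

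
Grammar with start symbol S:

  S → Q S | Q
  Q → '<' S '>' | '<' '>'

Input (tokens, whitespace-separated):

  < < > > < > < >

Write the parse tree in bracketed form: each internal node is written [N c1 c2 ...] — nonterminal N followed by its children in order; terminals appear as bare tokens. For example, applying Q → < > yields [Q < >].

[S [Q < [S [Q < >]] >] [S [Q < >] [S [Q < >]]]]

S
Q S
< S > S
< Q > S
< < > > S
< < > > Q S
< < > > < > S
< < > > < > Q
< < > > < > < >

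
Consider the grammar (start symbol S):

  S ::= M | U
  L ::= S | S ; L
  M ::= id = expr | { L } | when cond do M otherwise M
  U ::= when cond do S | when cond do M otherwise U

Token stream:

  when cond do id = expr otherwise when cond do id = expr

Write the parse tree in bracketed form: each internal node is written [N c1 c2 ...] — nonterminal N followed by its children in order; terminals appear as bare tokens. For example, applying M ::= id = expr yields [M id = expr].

[S [U when cond do [M id = expr] otherwise [U when cond do [S [M id = expr]]]]]

S
U
when cond do M otherwise U
when cond do id = expr otherwise U
when cond do id = expr otherwise when cond do S
when cond do id = expr otherwise when cond do M
when cond do id = expr otherwise when cond do id = expr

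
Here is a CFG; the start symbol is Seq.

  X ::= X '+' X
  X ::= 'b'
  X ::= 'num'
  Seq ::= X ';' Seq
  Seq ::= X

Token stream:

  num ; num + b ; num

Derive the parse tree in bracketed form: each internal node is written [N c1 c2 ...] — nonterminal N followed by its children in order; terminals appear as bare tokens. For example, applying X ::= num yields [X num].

[Seq [X num] ; [Seq [X [X num] + [X b]] ; [Seq [X num]]]]

Seq
X ; Seq
num ; Seq
num ; X ; Seq
num ; X + X ; Seq
num ; num + X ; Seq
num ; num + b ; Seq
num ; num + b ; X
num ; num + b ; num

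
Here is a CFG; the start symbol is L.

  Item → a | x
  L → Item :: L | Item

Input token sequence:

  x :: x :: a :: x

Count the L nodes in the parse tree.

4

[L [Item x] :: [L [Item x] :: [L [Item a] :: [L [Item x]]]]]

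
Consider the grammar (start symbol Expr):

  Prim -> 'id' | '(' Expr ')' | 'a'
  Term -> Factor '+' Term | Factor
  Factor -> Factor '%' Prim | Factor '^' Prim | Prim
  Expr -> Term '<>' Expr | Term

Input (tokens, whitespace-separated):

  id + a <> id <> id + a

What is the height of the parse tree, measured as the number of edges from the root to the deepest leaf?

[Expr [Term [Factor [Prim id]] + [Term [Factor [Prim a]]]] <> [Expr [Term [Factor [Prim id]]] <> [Expr [Term [Factor [Prim id]] + [Term [Factor [Prim a]]]]]]]

7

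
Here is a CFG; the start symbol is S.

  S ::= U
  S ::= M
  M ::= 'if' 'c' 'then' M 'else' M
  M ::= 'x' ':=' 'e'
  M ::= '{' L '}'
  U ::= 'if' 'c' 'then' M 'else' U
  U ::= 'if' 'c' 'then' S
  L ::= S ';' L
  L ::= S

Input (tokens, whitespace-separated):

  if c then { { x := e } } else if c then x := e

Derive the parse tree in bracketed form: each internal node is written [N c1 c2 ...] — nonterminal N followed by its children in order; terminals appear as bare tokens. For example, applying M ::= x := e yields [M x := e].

S
U
if c then M else U
if c then { L } else U
if c then { S } else U
if c then { M } else U
if c then { { L } } else U
if c then { { S } } else U
if c then { { M } } else U
if c then { { x := e } } else U
if c then { { x := e } } else if c then S
if c then { { x := e } } else if c then M
if c then { { x := e } } else if c then x := e

[S [U if c then [M { [L [S [M { [L [S [M x := e]]] }]]] }] else [U if c then [S [M x := e]]]]]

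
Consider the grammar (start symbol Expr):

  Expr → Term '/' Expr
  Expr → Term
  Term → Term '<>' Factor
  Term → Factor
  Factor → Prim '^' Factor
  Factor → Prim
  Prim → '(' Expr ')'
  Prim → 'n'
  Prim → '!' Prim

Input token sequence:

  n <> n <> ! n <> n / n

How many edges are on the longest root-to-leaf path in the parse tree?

7

[Expr [Term [Term [Term [Term [Factor [Prim n]]] <> [Factor [Prim n]]] <> [Factor [Prim ! [Prim n]]]] <> [Factor [Prim n]]] / [Expr [Term [Factor [Prim n]]]]]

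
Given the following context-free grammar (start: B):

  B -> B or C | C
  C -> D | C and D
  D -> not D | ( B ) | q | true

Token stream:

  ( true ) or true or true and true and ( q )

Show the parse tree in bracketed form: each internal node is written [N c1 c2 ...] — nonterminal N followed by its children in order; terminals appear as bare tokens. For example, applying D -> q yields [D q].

B
B or C
B or C or C
C or C or C
D or C or C
( B ) or C or C
( C ) or C or C
( D ) or C or C
( true ) or C or C
( true ) or D or C
( true ) or true or C
( true ) or true or C and D
( true ) or true or C and D and D
( true ) or true or D and D and D
( true ) or true or true and D and D
( true ) or true or true and true and D
( true ) or true or true and true and ( B )
( true ) or true or true and true and ( C )
( true ) or true or true and true and ( D )
( true ) or true or true and true and ( q )

[B [B [B [C [D ( [B [C [D true]]] )]]] or [C [D true]]] or [C [C [C [D true]] and [D true]] and [D ( [B [C [D q]]] )]]]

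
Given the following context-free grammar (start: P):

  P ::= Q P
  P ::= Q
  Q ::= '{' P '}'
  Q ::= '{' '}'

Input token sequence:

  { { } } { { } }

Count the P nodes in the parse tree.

[P [Q { [P [Q { }]] }] [P [Q { [P [Q { }]] }]]]

4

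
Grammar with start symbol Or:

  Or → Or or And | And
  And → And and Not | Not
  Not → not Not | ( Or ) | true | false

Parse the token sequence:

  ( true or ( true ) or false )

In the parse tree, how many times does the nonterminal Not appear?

5

[Or [And [Not ( [Or [Or [Or [And [Not true]]] or [And [Not ( [Or [And [Not true]]] )]]] or [And [Not false]]] )]]]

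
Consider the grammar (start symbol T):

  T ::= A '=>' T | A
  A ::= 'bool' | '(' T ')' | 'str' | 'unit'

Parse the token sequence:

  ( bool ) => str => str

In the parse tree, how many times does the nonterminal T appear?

4

[T [A ( [T [A bool]] )] => [T [A str] => [T [A str]]]]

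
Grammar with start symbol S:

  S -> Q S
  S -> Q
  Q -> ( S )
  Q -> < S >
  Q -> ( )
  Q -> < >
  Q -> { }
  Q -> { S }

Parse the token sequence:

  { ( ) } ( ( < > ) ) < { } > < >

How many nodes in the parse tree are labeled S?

8

[S [Q { [S [Q ( )]] }] [S [Q ( [S [Q ( [S [Q < >]] )]] )] [S [Q < [S [Q { }]] >] [S [Q < >]]]]]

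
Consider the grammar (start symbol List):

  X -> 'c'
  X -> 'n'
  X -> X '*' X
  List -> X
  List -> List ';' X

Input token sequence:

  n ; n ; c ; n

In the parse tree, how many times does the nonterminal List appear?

[List [List [List [List [X n]] ; [X n]] ; [X c]] ; [X n]]

4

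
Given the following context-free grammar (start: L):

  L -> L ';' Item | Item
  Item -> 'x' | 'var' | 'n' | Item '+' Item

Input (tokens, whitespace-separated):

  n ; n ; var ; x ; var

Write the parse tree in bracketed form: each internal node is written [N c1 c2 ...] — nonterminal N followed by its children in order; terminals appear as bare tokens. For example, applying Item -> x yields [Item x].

L
L ; Item
L ; Item ; Item
L ; Item ; Item ; Item
L ; Item ; Item ; Item ; Item
Item ; Item ; Item ; Item ; Item
n ; Item ; Item ; Item ; Item
n ; n ; Item ; Item ; Item
n ; n ; var ; Item ; Item
n ; n ; var ; x ; Item
n ; n ; var ; x ; var

[L [L [L [L [L [Item n]] ; [Item n]] ; [Item var]] ; [Item x]] ; [Item var]]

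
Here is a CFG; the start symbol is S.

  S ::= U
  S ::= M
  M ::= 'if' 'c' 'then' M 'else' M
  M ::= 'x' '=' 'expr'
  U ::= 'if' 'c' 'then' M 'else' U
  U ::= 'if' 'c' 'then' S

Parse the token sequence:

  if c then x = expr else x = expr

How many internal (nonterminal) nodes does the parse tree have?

[S [M if c then [M x = expr] else [M x = expr]]]

4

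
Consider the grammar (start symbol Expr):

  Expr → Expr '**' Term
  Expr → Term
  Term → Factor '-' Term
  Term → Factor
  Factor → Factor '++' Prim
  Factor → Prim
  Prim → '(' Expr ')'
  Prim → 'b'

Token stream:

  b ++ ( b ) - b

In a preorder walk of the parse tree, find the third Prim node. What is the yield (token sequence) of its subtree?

[Expr [Term [Factor [Factor [Prim b]] ++ [Prim ( [Expr [Term [Factor [Prim b]]]] )]] - [Term [Factor [Prim b]]]]]

b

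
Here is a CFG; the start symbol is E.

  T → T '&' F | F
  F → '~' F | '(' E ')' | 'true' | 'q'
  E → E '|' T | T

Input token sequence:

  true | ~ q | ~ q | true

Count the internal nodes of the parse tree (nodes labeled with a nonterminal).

14

[E [E [E [E [T [F true]]] | [T [F ~ [F q]]]] | [T [F ~ [F q]]]] | [T [F true]]]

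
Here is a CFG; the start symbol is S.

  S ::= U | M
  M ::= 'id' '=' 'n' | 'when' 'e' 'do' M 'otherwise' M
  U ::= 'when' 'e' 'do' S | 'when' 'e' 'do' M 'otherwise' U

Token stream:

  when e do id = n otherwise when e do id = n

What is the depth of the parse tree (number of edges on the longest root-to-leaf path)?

5

[S [U when e do [M id = n] otherwise [U when e do [S [M id = n]]]]]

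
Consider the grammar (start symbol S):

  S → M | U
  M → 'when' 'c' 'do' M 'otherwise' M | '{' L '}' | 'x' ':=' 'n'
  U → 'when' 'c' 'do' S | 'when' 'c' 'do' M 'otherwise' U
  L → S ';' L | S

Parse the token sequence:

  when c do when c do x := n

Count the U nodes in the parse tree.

2

[S [U when c do [S [U when c do [S [M x := n]]]]]]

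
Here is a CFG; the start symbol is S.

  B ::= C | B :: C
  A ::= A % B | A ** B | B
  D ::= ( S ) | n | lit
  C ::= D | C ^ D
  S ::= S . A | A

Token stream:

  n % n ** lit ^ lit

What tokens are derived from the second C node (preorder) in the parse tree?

[S [A [A [A [B [C [D n]]]] % [B [C [D n]]]] ** [B [C [C [D lit]] ^ [D lit]]]]]

n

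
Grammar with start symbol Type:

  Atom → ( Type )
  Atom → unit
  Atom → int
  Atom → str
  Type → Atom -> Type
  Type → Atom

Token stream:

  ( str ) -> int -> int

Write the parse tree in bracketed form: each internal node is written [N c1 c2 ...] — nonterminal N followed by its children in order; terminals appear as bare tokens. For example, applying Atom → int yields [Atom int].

[Type [Atom ( [Type [Atom str]] )] -> [Type [Atom int] -> [Type [Atom int]]]]

Type
Atom -> Type
( Type ) -> Type
( Atom ) -> Type
( str ) -> Type
( str ) -> Atom -> Type
( str ) -> int -> Type
( str ) -> int -> Atom
( str ) -> int -> int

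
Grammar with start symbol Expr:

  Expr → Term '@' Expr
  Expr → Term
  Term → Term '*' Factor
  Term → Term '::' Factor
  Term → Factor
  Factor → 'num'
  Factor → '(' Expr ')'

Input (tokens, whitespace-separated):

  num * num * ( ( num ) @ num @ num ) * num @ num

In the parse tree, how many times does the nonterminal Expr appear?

[Expr [Term [Term [Term [Term [Factor num]] * [Factor num]] * [Factor ( [Expr [Term [Factor ( [Expr [Term [Factor num]]] )]] @ [Expr [Term [Factor num]] @ [Expr [Term [Factor num]]]]] )]] * [Factor num]] @ [Expr [Term [Factor num]]]]

6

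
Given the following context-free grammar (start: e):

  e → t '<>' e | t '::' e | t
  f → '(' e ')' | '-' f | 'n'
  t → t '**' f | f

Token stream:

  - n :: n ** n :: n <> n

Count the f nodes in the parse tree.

[e [t [f - [f n]]] :: [e [t [t [f n]] ** [f n]] :: [e [t [f n]] <> [e [t [f n]]]]]]

6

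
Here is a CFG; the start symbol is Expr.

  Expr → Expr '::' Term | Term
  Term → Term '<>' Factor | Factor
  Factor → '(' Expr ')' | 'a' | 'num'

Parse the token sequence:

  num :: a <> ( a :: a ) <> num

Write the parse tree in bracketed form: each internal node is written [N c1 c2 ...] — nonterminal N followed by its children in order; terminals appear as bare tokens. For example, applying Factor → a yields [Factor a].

Expr
Expr :: Term
Term :: Term
Factor :: Term
num :: Term
num :: Term <> Factor
num :: Term <> Factor <> Factor
num :: Factor <> Factor <> Factor
num :: a <> Factor <> Factor
num :: a <> ( Expr ) <> Factor
num :: a <> ( Expr :: Term ) <> Factor
num :: a <> ( Term :: Term ) <> Factor
num :: a <> ( Factor :: Term ) <> Factor
num :: a <> ( a :: Term ) <> Factor
num :: a <> ( a :: Factor ) <> Factor
num :: a <> ( a :: a ) <> Factor
num :: a <> ( a :: a ) <> num

[Expr [Expr [Term [Factor num]]] :: [Term [Term [Term [Factor a]] <> [Factor ( [Expr [Expr [Term [Factor a]]] :: [Term [Factor a]]] )]] <> [Factor num]]]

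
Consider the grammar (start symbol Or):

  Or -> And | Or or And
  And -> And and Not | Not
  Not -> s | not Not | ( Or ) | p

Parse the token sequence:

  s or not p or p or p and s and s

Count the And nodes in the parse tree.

[Or [Or [Or [Or [And [Not s]]] or [And [Not not [Not p]]]] or [And [Not p]]] or [And [And [And [Not p]] and [Not s]] and [Not s]]]

6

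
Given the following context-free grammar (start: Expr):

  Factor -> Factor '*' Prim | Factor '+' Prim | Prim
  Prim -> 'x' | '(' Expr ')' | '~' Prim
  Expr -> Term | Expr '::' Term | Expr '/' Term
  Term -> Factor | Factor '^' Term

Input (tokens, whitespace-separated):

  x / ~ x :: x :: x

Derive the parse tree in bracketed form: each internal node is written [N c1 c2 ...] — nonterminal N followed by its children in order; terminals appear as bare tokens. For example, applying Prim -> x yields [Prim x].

Expr
Expr :: Term
Expr :: Term :: Term
Expr / Term :: Term :: Term
Term / Term :: Term :: Term
Factor / Term :: Term :: Term
Prim / Term :: Term :: Term
x / Term :: Term :: Term
x / Factor :: Term :: Term
x / Prim :: Term :: Term
x / ~ Prim :: Term :: Term
x / ~ x :: Term :: Term
x / ~ x :: Factor :: Term
x / ~ x :: Prim :: Term
x / ~ x :: x :: Term
x / ~ x :: x :: Factor
x / ~ x :: x :: Prim
x / ~ x :: x :: x

[Expr [Expr [Expr [Expr [Term [Factor [Prim x]]]] / [Term [Factor [Prim ~ [Prim x]]]]] :: [Term [Factor [Prim x]]]] :: [Term [Factor [Prim x]]]]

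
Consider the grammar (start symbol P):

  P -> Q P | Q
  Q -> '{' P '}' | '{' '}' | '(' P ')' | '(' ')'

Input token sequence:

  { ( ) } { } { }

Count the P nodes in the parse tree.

4

[P [Q { [P [Q ( )]] }] [P [Q { }] [P [Q { }]]]]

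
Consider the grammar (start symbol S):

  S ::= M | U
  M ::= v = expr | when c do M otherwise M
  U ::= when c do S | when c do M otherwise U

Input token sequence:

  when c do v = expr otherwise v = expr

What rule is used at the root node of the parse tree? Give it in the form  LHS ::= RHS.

[S [M when c do [M v = expr] otherwise [M v = expr]]]

S ::= M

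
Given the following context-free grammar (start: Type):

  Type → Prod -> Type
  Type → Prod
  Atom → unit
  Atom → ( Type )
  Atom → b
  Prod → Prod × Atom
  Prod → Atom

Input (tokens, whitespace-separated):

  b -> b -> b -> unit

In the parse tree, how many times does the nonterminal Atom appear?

[Type [Prod [Atom b]] -> [Type [Prod [Atom b]] -> [Type [Prod [Atom b]] -> [Type [Prod [Atom unit]]]]]]

4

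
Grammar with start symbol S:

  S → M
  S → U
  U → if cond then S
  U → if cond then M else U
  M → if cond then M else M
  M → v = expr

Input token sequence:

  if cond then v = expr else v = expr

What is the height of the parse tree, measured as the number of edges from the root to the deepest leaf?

[S [M if cond then [M v = expr] else [M v = expr]]]

3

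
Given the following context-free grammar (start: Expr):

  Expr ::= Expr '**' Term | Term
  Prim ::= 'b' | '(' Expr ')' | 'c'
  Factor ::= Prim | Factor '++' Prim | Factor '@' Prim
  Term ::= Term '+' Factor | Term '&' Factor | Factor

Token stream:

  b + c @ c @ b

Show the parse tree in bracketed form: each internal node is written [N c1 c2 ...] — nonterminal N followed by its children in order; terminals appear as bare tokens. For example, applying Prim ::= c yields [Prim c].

Expr
Term
Term + Factor
Factor + Factor
Prim + Factor
b + Factor
b + Factor @ Prim
b + Factor @ Prim @ Prim
b + Prim @ Prim @ Prim
b + c @ Prim @ Prim
b + c @ c @ Prim
b + c @ c @ b

[Expr [Term [Term [Factor [Prim b]]] + [Factor [Factor [Factor [Prim c]] @ [Prim c]] @ [Prim b]]]]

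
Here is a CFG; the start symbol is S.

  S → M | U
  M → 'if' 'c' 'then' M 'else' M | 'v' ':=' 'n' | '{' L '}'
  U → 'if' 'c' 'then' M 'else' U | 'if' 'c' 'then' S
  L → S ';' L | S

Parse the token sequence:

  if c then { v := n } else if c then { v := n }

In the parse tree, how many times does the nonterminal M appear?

4

[S [U if c then [M { [L [S [M v := n]]] }] else [U if c then [S [M { [L [S [M v := n]]] }]]]]]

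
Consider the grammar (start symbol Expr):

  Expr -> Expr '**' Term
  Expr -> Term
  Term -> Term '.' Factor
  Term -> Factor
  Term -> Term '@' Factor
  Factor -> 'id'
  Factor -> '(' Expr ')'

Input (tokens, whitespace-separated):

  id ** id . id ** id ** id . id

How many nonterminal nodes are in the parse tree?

[Expr [Expr [Expr [Expr [Term [Factor id]]] ** [Term [Term [Factor id]] . [Factor id]]] ** [Term [Factor id]]] ** [Term [Term [Factor id]] . [Factor id]]]

16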